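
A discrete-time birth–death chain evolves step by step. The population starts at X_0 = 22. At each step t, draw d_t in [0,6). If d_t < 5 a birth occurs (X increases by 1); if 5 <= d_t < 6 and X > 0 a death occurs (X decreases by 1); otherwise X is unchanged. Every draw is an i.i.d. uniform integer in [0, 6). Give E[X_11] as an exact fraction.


88/3

X can drop by at most 1 per step and X_0 = 22 > T = 11, so X_t >= 22 − t >= 11 > 0 for every t <= 11: the floor at 0 (the 'and X > 0' condition) never binds. Hence X_11 = X_0 + Σ_{t<11} Y_t with i.i.d. increments Y_t = y(d_t) ∈ {+1, −1, 0}.
Outcome values over d=0..5: [1, 1, 1, 1, 1, -1]
Σy = 4, Σy² = 6, M = 6
μ = 4/6 = 2/3,  σ² = 6/6 − (2/3)² = 5/9
E[X_11] = 22 + 11·(2/3) = 88/3


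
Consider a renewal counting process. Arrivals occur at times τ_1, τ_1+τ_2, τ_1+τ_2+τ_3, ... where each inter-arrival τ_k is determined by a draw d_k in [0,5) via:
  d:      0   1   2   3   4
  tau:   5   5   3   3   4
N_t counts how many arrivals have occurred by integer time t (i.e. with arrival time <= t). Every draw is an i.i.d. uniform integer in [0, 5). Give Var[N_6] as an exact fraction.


84/625

Inter-arrival values over d=0..4: [5, 5, 3, 3, 4]
Each d has probability 1/5, so the pmf of τ is: f(3) = 2/5, f(4) = 1/5, f(5) = 2/5
Let p_n(j) = P(N_n = j), with p_0 = [1]. Condition on τ_1: p_n(0) = P(τ > n), and for j >= 1, p_n(j) = Σ_{k<=n} f(k)·p_{n−k}(j−1)
p_1 = [1]  (j = 0)
p_2 = [1]  (j = 0)
p_3 = [3/5, 2/5]  (j = 0..1)
p_4 = [2/5, 3/5]  (j = 0..1)
p_5 = [0, 1]  (j = 0..1)
p_6 = [0, 21/25, 4/25]  (j = 0..2)
E[N_6] = Σ j·p_6(j) = 29/25;  E[N_6²] = Σ j²·p_6(j) = 37/25
Var[N_6] = 37/25 − (29/25)² = 84/625


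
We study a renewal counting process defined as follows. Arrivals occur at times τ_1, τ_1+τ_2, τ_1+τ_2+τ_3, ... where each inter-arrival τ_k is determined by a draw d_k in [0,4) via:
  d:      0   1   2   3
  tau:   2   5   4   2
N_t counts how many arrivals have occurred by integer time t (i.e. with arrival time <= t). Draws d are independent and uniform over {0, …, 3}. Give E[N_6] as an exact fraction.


Inter-arrival values over d=0..3: [2, 5, 4, 2]
Each d has probability 1/4, so the pmf of τ is: f(2) = 1/2, f(4) = 1/4, f(5) = 1/4
Renewal equation for m(n) = E[N_n]: condition on τ_1 = k (if k <= n, one arrival plus a fresh copy on the remaining n−k steps): m(n) = F(n) + Σ_{k<=n} f(k)·m(n−k), where F(n) = P(τ <= n) and m(0) = 0
m(1) = F(1) = 0
m(2) = F(2) = 1/2
m(3) = F(3) = 1/2
m(4) = F(4) + f(2)·m(2) = 3/4 + 1/2·1/2 = 1
m(5) = F(5) + f(2)·m(3) = 1 + 1/2·1/2 = 5/4
m(6) = F(6) + f(2)·m(4) + f(4)·m(2) = 1 + 1/2·1 + 1/4·1/2 = 13/8
E[N_6] = m(6) = 13/8

13/8


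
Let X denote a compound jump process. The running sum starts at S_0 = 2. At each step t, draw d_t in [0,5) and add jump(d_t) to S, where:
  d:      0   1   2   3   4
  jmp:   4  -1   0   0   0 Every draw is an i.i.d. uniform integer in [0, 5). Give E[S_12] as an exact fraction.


46/5

Outcome values over d=0..4: [4, -1, 0, 0, 0]
Σy = 3, Σy² = 17, M = 5
μ = 3/5 = 3/5,  σ² = 17/5 − (3/5)² = 76/25
E[S_12] = 2 + 12·(3/5) = 46/5


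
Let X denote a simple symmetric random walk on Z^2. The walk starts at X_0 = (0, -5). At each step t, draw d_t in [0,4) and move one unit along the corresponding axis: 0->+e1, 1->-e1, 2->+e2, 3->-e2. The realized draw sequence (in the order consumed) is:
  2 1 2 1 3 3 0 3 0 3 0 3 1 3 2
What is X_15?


t=0: X=(0, -5), d=2 → +e2, X_1=(0, -4)
t=1: X=(0, -4), d=1 → -e1, X_2=(-1, -4)
t=2: X=(-1, -4), d=2 → +e2, X_3=(-1, -3)
t=3: X=(-1, -3), d=1 → -e1, X_4=(-2, -3)
t=4: X=(-2, -3), d=3 → -e2, X_5=(-2, -4)
t=5: X=(-2, -4), d=3 → -e2, X_6=(-2, -5)
t=6: X=(-2, -5), d=0 → +e1, X_7=(-1, -5)
t=7: X=(-1, -5), d=3 → -e2, X_8=(-1, -6)
t=8: X=(-1, -6), d=0 → +e1, X_9=(0, -6)
t=9: X=(0, -6), d=3 → -e2, X_10=(0, -7)
t=10: X=(0, -7), d=0 → +e1, X_11=(1, -7)
t=11: X=(1, -7), d=3 → -e2, X_12=(1, -8)
t=12: X=(1, -8), d=1 → -e1, X_13=(0, -8)
t=13: X=(0, -8), d=3 → -e2, X_14=(0, -9)
t=14: X=(0, -9), d=2 → +e2, X_15=(0, -8)

(0, -8)


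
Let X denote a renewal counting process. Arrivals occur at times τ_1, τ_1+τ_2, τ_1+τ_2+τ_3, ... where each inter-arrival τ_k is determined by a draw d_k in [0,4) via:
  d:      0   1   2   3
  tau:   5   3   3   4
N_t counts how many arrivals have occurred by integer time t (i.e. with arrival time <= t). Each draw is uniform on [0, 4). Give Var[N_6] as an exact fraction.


Inter-arrival values over d=0..3: [5, 3, 3, 4]
Each d has probability 1/4, so the pmf of τ is: f(3) = 1/2, f(4) = 1/4, f(5) = 1/4
Let p_n(j) = P(N_n = j), with p_0 = [1]. Condition on τ_1: p_n(0) = P(τ > n), and for j >= 1, p_n(j) = Σ_{k<=n} f(k)·p_{n−k}(j−1)
p_1 = [1]  (j = 0)
p_2 = [1]  (j = 0)
p_3 = [1/2, 1/2]  (j = 0..1)
p_4 = [1/4, 3/4]  (j = 0..1)
p_5 = [0, 1]  (j = 0..1)
p_6 = [0, 3/4, 1/4]  (j = 0..2)
E[N_6] = Σ j·p_6(j) = 5/4;  E[N_6²] = Σ j²·p_6(j) = 7/4
Var[N_6] = 7/4 − (5/4)² = 3/16

3/16


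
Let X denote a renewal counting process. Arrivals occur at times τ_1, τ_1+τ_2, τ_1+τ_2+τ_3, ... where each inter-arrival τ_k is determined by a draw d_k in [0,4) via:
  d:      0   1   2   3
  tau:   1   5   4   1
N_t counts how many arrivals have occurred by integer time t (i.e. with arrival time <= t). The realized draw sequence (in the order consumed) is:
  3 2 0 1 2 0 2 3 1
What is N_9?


3

draw d_1=3: τ_1=1, arrival time A_1=1
draw d_2=2: τ_2=4, arrival time A_2=5
draw d_3=0: τ_3=1, arrival time A_3=6
draw d_4=1: τ_4=5, arrival time A_4=11
draw d_5=2: τ_5=4, arrival time A_5=15
draw d_6=0: τ_6=1, arrival time A_6=16
draw d_7=2: τ_7=4, arrival time A_7=20
draw d_8=3: τ_8=1, arrival time A_8=21
draw d_9=1: τ_9=5, arrival time A_9=26
N_t over t=0..9: 0:0 1:1 2:1 3:1 4:1 5:2 6:3 7:3 8:3 9:3


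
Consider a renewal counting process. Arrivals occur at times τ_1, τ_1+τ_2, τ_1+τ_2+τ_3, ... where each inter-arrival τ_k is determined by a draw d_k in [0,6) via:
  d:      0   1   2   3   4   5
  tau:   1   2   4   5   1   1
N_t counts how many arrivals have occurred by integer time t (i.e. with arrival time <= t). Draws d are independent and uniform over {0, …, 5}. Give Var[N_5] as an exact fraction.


105167/82944

Inter-arrival values over d=0..5: [1, 2, 4, 5, 1, 1]
Each d has probability 1/6, so the pmf of τ is: f(1) = 1/2, f(2) = 1/6, f(4) = 1/6, f(5) = 1/6
Let p_n(j) = P(N_n = j), with p_0 = [1]. Condition on τ_1: p_n(0) = P(τ > n), and for j >= 1, p_n(j) = Σ_{k<=n} f(k)·p_{n−k}(j−1)
p_1 = [1/2, 1/2]  (j = 0..1)
p_2 = [1/3, 5/12, 1/4]  (j = 0..2)
p_3 = [1/3, 1/4, 7/24, 1/8]  (j = 0..3)
p_4 = [1/6, 7/18, 7/36, 3/16, 1/16]  (j = 0..4)
p_5 = [0, 7/18, 23/72, 7/48, 11/96, 1/32]  (j = 0..5)
E[N_5] = Σ j·p_5(j) = 599/288;  E[N_5²] = Σ j²·p_5(j) = 179/32
Var[N_5] = 179/32 − (599/288)² = 105167/82944


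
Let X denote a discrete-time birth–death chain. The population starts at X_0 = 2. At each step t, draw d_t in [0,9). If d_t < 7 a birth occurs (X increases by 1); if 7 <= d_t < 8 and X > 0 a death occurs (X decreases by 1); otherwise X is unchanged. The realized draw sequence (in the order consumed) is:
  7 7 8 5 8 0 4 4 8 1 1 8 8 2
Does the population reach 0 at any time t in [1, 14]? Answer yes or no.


yes

t=0: X=2, d=7 → death, X_1=1
t=1: X=1, d=7 → death, X_2=0
t=2: X=0, d=8 → hold, X_3=0
t=3: X=0, d=5 → birth, X_4=1
t=4: X=1, d=8 → hold, X_5=1
t=5: X=1, d=0 → birth, X_6=2
t=6: X=2, d=4 → birth, X_7=3
t=7: X=3, d=4 → birth, X_8=4
t=8: X=4, d=8 → hold, X_9=4
t=9: X=4, d=1 → birth, X_10=5
t=10: X=5, d=1 → birth, X_11=6
t=11: X=6, d=8 → hold, X_12=6
t=12: X=6, d=8 → hold, X_13=6
t=13: X=6, d=2 → birth, X_14=7


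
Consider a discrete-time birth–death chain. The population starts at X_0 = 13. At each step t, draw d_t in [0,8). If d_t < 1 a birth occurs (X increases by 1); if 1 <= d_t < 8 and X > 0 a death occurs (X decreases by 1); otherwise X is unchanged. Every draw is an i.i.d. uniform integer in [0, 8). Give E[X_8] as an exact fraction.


7

X can drop by at most 1 per step and X_0 = 13 > T = 8, so X_t >= 13 − t >= 5 > 0 for every t <= 8: the floor at 0 (the 'and X > 0' condition) never binds. Hence X_8 = X_0 + Σ_{t<8} Y_t with i.i.d. increments Y_t = y(d_t) ∈ {+1, −1, 0}.
Outcome values over d=0..7: [1, -1, -1, -1, -1, -1, -1, -1]
Σy = -6, Σy² = 8, M = 8
μ = -6/8 = -3/4,  σ² = 8/8 − (-3/4)² = 7/16
E[X_8] = 13 + 8·(-3/4) = 7


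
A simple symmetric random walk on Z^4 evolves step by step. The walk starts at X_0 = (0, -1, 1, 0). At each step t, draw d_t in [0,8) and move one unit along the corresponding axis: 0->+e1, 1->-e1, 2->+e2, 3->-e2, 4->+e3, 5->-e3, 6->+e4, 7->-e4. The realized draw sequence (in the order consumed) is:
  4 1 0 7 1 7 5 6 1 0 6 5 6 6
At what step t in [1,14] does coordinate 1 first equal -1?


2

t=0: X=(0, -1, 1, 0), d=4 → +e3, X_1=(0, -1, 2, 0)
t=1: X=(0, -1, 2, 0), d=1 → -e1, X_2=(-1, -1, 2, 0)
t=2: X=(-1, -1, 2, 0), d=0 → +e1, X_3=(0, -1, 2, 0)
t=3: X=(0, -1, 2, 0), d=7 → -e4, X_4=(0, -1, 2, -1)
t=4: X=(0, -1, 2, -1), d=1 → -e1, X_5=(-1, -1, 2, -1)
t=5: X=(-1, -1, 2, -1), d=7 → -e4, X_6=(-1, -1, 2, -2)
t=6: X=(-1, -1, 2, -2), d=5 → -e3, X_7=(-1, -1, 1, -2)
t=7: X=(-1, -1, 1, -2), d=6 → +e4, X_8=(-1, -1, 1, -1)
t=8: X=(-1, -1, 1, -1), d=1 → -e1, X_9=(-2, -1, 1, -1)
t=9: X=(-2, -1, 1, -1), d=0 → +e1, X_10=(-1, -1, 1, -1)
t=10: X=(-1, -1, 1, -1), d=6 → +e4, X_11=(-1, -1, 1, 0)
t=11: X=(-1, -1, 1, 0), d=5 → -e3, X_12=(-1, -1, 0, 0)
t=12: X=(-1, -1, 0, 0), d=6 → +e4, X_13=(-1, -1, 0, 1)
t=13: X=(-1, -1, 0, 1), d=6 → +e4, X_14=(-1, -1, 0, 2)


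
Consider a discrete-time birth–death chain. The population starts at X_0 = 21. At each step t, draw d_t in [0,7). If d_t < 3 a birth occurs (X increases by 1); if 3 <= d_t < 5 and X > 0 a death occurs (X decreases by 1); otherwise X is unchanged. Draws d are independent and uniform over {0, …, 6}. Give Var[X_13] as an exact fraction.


442/49

X can drop by at most 1 per step and X_0 = 21 > T = 13, so X_t >= 21 − t >= 8 > 0 for every t <= 13: the floor at 0 (the 'and X > 0' condition) never binds. Hence X_13 = X_0 + Σ_{t<13} Y_t with i.i.d. increments Y_t = y(d_t) ∈ {+1, −1, 0}.
Outcome values over d=0..6: [1, 1, 1, -1, -1, 0, 0]
Σy = 1, Σy² = 5, M = 7
μ = 1/7 = 1/7,  σ² = 5/7 − (1/7)² = 34/49
Independent increments: Var[X_13] = 13·σ² = 13·(34/49) = 442/49


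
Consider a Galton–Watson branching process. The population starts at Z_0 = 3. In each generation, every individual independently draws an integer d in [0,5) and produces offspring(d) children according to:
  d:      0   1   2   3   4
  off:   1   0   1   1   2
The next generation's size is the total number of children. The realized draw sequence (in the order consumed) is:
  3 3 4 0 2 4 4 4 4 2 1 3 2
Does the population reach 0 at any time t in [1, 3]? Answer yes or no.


no

gen 0: Z_0=3, draws=[3, 3, 4], offspring=[1, 1, 2], Z_1=4
gen 1: Z_1=4, draws=[0, 2, 4, 4], offspring=[1, 1, 2, 2], Z_2=6
gen 2: Z_2=6, draws=[4, 4, 2, 1, 3, 2], offspring=[2, 2, 1, 0, 1, 1], Z_3=7


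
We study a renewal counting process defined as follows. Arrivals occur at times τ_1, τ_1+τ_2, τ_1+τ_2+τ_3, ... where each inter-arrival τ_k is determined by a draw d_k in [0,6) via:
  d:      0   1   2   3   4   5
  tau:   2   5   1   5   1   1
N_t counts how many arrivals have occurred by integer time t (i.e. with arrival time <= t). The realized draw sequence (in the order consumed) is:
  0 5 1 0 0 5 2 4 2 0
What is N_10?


draw d_1=0: τ_1=2, arrival time A_1=2
draw d_2=5: τ_2=1, arrival time A_2=3
draw d_3=1: τ_3=5, arrival time A_3=8
draw d_4=0: τ_4=2, arrival time A_4=10
draw d_5=0: τ_5=2, arrival time A_5=12
draw d_6=5: τ_6=1, arrival time A_6=13
draw d_7=2: τ_7=1, arrival time A_7=14
draw d_8=4: τ_8=1, arrival time A_8=15
draw d_9=2: τ_9=1, arrival time A_9=16
draw d_10=0: τ_10=2, arrival time A_10=18
N_t over t=0..10: 0:0 1:0 2:1 3:2 4:2 5:2 6:2 7:2 8:3 9:3 10:4

4


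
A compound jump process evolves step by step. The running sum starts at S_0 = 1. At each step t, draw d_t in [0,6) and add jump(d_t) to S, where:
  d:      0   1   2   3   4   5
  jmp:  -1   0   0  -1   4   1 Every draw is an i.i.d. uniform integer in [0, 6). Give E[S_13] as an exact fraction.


15/2

Outcome values over d=0..5: [-1, 0, 0, -1, 4, 1]
Σy = 3, Σy² = 19, M = 6
μ = 3/6 = 1/2,  σ² = 19/6 − (1/2)² = 35/12
E[S_13] = 1 + 13·(1/2) = 15/2


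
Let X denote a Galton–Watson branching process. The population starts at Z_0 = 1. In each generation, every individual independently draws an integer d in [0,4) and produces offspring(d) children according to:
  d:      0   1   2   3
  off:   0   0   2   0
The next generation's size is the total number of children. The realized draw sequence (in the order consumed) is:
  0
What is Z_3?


0

gen 0: Z_0=1, draws=[0], offspring=[0], Z_1=0
gen 1: Z_1=0, draws=[], offspring=[], Z_2=0
gen 2: Z_2=0, draws=[], offspring=[], Z_3=0


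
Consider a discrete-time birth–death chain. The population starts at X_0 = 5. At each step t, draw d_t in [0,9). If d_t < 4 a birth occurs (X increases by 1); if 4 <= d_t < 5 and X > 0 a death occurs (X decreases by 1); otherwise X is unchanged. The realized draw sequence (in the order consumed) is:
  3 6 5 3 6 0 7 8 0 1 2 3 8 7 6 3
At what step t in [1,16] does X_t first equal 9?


9

t=0: X=5, d=3 → birth, X_1=6
t=1: X=6, d=6 → hold, X_2=6
t=2: X=6, d=5 → hold, X_3=6
t=3: X=6, d=3 → birth, X_4=7
t=4: X=7, d=6 → hold, X_5=7
t=5: X=7, d=0 → birth, X_6=8
t=6: X=8, d=7 → hold, X_7=8
t=7: X=8, d=8 → hold, X_8=8
t=8: X=8, d=0 → birth, X_9=9
t=9: X=9, d=1 → birth, X_10=10
t=10: X=10, d=2 → birth, X_11=11
t=11: X=11, d=3 → birth, X_12=12
t=12: X=12, d=8 → hold, X_13=12
t=13: X=12, d=7 → hold, X_14=12
t=14: X=12, d=6 → hold, X_15=12
t=15: X=12, d=3 → birth, X_16=13


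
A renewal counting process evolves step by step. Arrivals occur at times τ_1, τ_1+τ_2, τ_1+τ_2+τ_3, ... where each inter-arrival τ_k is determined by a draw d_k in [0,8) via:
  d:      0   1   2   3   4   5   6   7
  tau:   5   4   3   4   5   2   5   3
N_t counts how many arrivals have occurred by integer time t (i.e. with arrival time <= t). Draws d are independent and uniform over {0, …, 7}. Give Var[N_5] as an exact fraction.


295/4096

Inter-arrival values over d=0..7: [5, 4, 3, 4, 5, 2, 5, 3]
Each d has probability 1/8, so the pmf of τ is: f(2) = 1/8, f(3) = 1/4, f(4) = 1/4, f(5) = 3/8
Let p_n(j) = P(N_n = j), with p_0 = [1]. Condition on τ_1: p_n(0) = P(τ > n), and for j >= 1, p_n(j) = Σ_{k<=n} f(k)·p_{n−k}(j−1)
p_1 = [1]  (j = 0)
p_2 = [7/8, 1/8]  (j = 0..1)
p_3 = [5/8, 3/8]  (j = 0..1)
p_4 = [3/8, 39/64, 1/64]  (j = 0..2)
p_5 = [0, 59/64, 5/64]  (j = 0..2)
E[N_5] = Σ j·p_5(j) = 69/64;  E[N_5²] = Σ j²·p_5(j) = 79/64
Var[N_5] = 79/64 − (69/64)² = 295/4096


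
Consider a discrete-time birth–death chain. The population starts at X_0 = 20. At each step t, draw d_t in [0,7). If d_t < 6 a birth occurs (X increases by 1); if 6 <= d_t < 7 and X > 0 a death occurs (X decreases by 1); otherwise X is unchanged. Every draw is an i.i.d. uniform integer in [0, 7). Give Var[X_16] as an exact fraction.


384/49

X can drop by at most 1 per step and X_0 = 20 > T = 16, so X_t >= 20 − t >= 4 > 0 for every t <= 16: the floor at 0 (the 'and X > 0' condition) never binds. Hence X_16 = X_0 + Σ_{t<16} Y_t with i.i.d. increments Y_t = y(d_t) ∈ {+1, −1, 0}.
Outcome values over d=0..6: [1, 1, 1, 1, 1, 1, -1]
Σy = 5, Σy² = 7, M = 7
μ = 5/7 = 5/7,  σ² = 7/7 − (5/7)² = 24/49
Independent increments: Var[X_16] = 16·σ² = 16·(24/49) = 384/49


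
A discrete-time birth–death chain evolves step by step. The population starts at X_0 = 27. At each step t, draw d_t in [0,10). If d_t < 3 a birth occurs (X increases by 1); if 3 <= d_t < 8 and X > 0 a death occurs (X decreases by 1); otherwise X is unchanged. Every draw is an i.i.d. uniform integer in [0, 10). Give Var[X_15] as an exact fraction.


57/5

X can drop by at most 1 per step and X_0 = 27 > T = 15, so X_t >= 27 − t >= 12 > 0 for every t <= 15: the floor at 0 (the 'and X > 0' condition) never binds. Hence X_15 = X_0 + Σ_{t<15} Y_t with i.i.d. increments Y_t = y(d_t) ∈ {+1, −1, 0}.
Outcome values over d=0..9: [1, 1, 1, -1, -1, -1, -1, -1, 0, 0]
Σy = -2, Σy² = 8, M = 10
μ = -2/10 = -1/5,  σ² = 8/10 − (-1/5)² = 19/25
Independent increments: Var[X_15] = 15·σ² = 15·(19/25) = 57/5


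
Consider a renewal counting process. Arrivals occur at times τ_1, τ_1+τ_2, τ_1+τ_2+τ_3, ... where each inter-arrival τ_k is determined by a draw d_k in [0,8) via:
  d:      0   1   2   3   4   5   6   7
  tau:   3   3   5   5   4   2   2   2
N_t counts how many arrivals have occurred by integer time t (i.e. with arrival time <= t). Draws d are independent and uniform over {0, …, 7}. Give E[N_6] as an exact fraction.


Inter-arrival values over d=0..7: [3, 3, 5, 5, 4, 2, 2, 2]
Each d has probability 1/8, so the pmf of τ is: f(2) = 3/8, f(3) = 1/4, f(4) = 1/8, f(5) = 1/4
Renewal equation for m(n) = E[N_n]: condition on τ_1 = k (if k <= n, one arrival plus a fresh copy on the remaining n−k steps): m(n) = F(n) + Σ_{k<=n} f(k)·m(n−k), where F(n) = P(τ <= n) and m(0) = 0
m(1) = F(1) = 0
m(2) = F(2) = 3/8
m(3) = F(3) = 5/8
m(4) = F(4) + f(2)·m(2) = 3/4 + 3/8·3/8 = 57/64
m(5) = F(5) + f(2)·m(3) + f(3)·m(2) = 1 + 3/8·5/8 + 1/4·3/8 = 85/64
m(6) = F(6) + f(2)·m(4) + f(3)·m(3) + f(4)·m(2) = 1 + 3/8·57/64 + 1/4·5/8 + 1/8·3/8 = 787/512
E[N_6] = m(6) = 787/512

787/512


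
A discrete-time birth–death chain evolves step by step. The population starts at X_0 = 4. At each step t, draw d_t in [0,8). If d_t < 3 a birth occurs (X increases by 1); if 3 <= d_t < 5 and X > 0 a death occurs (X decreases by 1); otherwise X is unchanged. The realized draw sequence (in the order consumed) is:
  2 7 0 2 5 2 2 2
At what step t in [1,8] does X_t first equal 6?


t=0: X=4, d=2 → birth, X_1=5
t=1: X=5, d=7 → hold, X_2=5
t=2: X=5, d=0 → birth, X_3=6
t=3: X=6, d=2 → birth, X_4=7
t=4: X=7, d=5 → hold, X_5=7
t=5: X=7, d=2 → birth, X_6=8
t=6: X=8, d=2 → birth, X_7=9
t=7: X=9, d=2 → birth, X_8=10

3


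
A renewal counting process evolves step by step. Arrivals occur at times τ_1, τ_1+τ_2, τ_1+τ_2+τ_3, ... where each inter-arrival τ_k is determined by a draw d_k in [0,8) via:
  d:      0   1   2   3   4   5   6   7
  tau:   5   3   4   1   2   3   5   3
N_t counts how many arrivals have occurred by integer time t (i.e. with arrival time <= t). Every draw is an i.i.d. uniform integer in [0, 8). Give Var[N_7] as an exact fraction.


2329593775055/4398046511104

Inter-arrival values over d=0..7: [5, 3, 4, 1, 2, 3, 5, 3]
Each d has probability 1/8, so the pmf of τ is: f(1) = 1/8, f(2) = 1/8, f(3) = 3/8, f(4) = 1/8, f(5) = 1/4
Let p_n(j) = P(N_n = j), with p_0 = [1]. Condition on τ_1: p_n(0) = P(τ > n), and for j >= 1, p_n(j) = Σ_{k<=n} f(k)·p_{n−k}(j−1)
p_1 = [7/8, 1/8]  (j = 0..1)
p_2 = [3/4, 15/64, 1/64]  (j = 0..2)
p_3 = [3/8, 37/64, 23/512, 1/512]  (j = 0..3)
p_4 = [1/4, 19/32, 19/128, 31/4096, 1/4096]  (j = 0..4)
p_5 = [0, 23/32, 1/4, 123/4096, 39/32768, 1/32768]  (j = 0..5)
p_6 = [0, 31/64, 113/256, 281/4096, 89/16384, 47/262144, 1/262144]  (j = 0..6)
p_7 = [0, 21/64, 129/256, 621/4096, 505/32768, 241/262144, 55/2097152, 1/2097152]  (j = 0..7)
E[N_7] = Σ j·p_7(j) = 3894777/2097152;  E[N_7²] = Σ j²·p_7(j) = 8344117/2097152
Var[N_7] = 8344117/2097152 − (3894777/2097152)² = 2329593775055/4398046511104


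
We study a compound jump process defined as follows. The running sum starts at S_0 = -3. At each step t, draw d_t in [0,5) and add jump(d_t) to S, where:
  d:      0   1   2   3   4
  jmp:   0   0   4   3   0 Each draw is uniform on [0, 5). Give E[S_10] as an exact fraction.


Outcome values over d=0..4: [0, 0, 4, 3, 0]
Σy = 7, Σy² = 25, M = 5
μ = 7/5 = 7/5,  σ² = 25/5 − (7/5)² = 76/25
E[S_10] = -3 + 10·(7/5) = 11

11


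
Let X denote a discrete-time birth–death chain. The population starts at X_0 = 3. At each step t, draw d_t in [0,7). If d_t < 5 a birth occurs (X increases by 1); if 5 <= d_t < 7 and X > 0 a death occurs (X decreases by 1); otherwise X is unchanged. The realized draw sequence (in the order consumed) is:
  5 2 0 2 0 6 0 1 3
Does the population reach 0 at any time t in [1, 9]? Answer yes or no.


t=0: X=3, d=5 → death, X_1=2
t=1: X=2, d=2 → birth, X_2=3
t=2: X=3, d=0 → birth, X_3=4
t=3: X=4, d=2 → birth, X_4=5
t=4: X=5, d=0 → birth, X_5=6
t=5: X=6, d=6 → death, X_6=5
t=6: X=5, d=0 → birth, X_7=6
t=7: X=6, d=1 → birth, X_8=7
t=8: X=7, d=3 → birth, X_9=8

no


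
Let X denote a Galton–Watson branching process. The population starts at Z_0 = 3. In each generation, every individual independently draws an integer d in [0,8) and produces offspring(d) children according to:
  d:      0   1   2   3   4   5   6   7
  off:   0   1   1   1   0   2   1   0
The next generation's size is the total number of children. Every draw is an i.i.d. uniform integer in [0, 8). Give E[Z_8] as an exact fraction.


19683/65536

Outcome values over d=0..7: [0, 1, 1, 1, 0, 2, 1, 0]
Σy = 6, Σy² = 8, M = 8
μ = 6/8 = 3/4,  σ² = 8/8 − (3/4)² = 7/16
E[Z_0] = 3
E[Z_1] = 3/4·E[Z_0] = 9/4
E[Z_2] = 3/4·E[Z_1] = 27/16
E[Z_3] = 3/4·E[Z_2] = 81/64
E[Z_4] = 3/4·E[Z_3] = 243/256
E[Z_5] = 3/4·E[Z_4] = 729/1024
E[Z_6] = 3/4·E[Z_5] = 2187/4096
E[Z_7] = 3/4·E[Z_6] = 6561/16384
E[Z_8] = 3/4·E[Z_7] = 19683/65536


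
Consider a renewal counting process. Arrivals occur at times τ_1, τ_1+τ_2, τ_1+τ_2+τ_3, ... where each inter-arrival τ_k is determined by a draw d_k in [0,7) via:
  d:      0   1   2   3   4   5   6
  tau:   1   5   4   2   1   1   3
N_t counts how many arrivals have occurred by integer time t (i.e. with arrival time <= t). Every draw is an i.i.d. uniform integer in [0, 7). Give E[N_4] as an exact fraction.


Inter-arrival values over d=0..6: [1, 5, 4, 2, 1, 1, 3]
Each d has probability 1/7, so the pmf of τ is: f(1) = 3/7, f(2) = 1/7, f(3) = 1/7, f(4) = 1/7, f(5) = 1/7
Renewal equation for m(n) = E[N_n]: condition on τ_1 = k (if k <= n, one arrival plus a fresh copy on the remaining n−k steps): m(n) = F(n) + Σ_{k<=n} f(k)·m(n−k), where F(n) = P(τ <= n) and m(0) = 0
m(1) = F(1) = 3/7
m(2) = F(2) + f(1)·m(1) = 4/7 + 3/7·3/7 = 37/49
m(3) = F(3) + f(1)·m(2) + f(2)·m(1) = 5/7 + 3/7·37/49 + 1/7·3/7 = 377/343
m(4) = F(4) + f(1)·m(3) + f(2)·m(2) + f(3)·m(1) = 6/7 + 3/7·377/343 + 1/7·37/49 + 1/7·3/7 = 3595/2401
E[N_4] = m(4) = 3595/2401

3595/2401


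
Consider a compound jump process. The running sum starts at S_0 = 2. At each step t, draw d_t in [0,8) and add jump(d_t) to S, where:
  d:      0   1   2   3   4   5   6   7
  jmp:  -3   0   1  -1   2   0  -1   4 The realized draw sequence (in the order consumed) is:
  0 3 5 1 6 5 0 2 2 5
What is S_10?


-4

t=0: S=2, d=0, jump=-3, S_1=-1
t=1: S=-1, d=3, jump=-1, S_2=-2
t=2: S=-2, d=5, jump=0, S_3=-2
t=3: S=-2, d=1, jump=0, S_4=-2
t=4: S=-2, d=6, jump=-1, S_5=-3
t=5: S=-3, d=5, jump=0, S_6=-3
t=6: S=-3, d=0, jump=-3, S_7=-6
t=7: S=-6, d=2, jump=1, S_8=-5
t=8: S=-5, d=2, jump=1, S_9=-4
t=9: S=-4, d=5, jump=0, S_10=-4


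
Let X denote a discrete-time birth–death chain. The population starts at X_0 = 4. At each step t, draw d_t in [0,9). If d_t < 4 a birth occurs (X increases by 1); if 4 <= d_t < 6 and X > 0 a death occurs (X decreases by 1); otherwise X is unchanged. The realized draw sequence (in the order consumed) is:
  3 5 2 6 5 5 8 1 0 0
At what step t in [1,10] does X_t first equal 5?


t=0: X=4, d=3 → birth, X_1=5
t=1: X=5, d=5 → death, X_2=4
t=2: X=4, d=2 → birth, X_3=5
t=3: X=5, d=6 → hold, X_4=5
t=4: X=5, d=5 → death, X_5=4
t=5: X=4, d=5 → death, X_6=3
t=6: X=3, d=8 → hold, X_7=3
t=7: X=3, d=1 → birth, X_8=4
t=8: X=4, d=0 → birth, X_9=5
t=9: X=5, d=0 → birth, X_10=6

1


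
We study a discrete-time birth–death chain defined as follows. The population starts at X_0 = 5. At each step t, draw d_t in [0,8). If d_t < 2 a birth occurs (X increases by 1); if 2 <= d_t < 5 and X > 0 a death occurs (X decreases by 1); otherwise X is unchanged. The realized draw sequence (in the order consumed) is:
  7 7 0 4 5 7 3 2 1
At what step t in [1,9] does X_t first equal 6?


3

t=0: X=5, d=7 → hold, X_1=5
t=1: X=5, d=7 → hold, X_2=5
t=2: X=5, d=0 → birth, X_3=6
t=3: X=6, d=4 → death, X_4=5
t=4: X=5, d=5 → hold, X_5=5
t=5: X=5, d=7 → hold, X_6=5
t=6: X=5, d=3 → death, X_7=4
t=7: X=4, d=2 → death, X_8=3
t=8: X=3, d=1 → birth, X_9=4


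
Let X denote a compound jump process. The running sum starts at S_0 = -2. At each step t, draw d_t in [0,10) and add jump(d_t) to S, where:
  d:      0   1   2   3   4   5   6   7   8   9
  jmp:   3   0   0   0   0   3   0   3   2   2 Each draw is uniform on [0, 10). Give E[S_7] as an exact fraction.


71/10

Outcome values over d=0..9: [3, 0, 0, 0, 0, 3, 0, 3, 2, 2]
Σy = 13, Σy² = 35, M = 10
μ = 13/10 = 13/10,  σ² = 35/10 − (13/10)² = 181/100
E[S_7] = -2 + 7·(13/10) = 71/10


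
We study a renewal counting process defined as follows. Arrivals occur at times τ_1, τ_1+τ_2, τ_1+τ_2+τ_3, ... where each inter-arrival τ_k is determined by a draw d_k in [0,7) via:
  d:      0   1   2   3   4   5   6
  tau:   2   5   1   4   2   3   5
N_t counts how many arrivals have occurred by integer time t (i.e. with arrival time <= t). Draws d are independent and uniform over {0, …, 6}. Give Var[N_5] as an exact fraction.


109144580/282475249

Inter-arrival values over d=0..6: [2, 5, 1, 4, 2, 3, 5]
Each d has probability 1/7, so the pmf of τ is: f(1) = 1/7, f(2) = 2/7, f(3) = 1/7, f(4) = 1/7, f(5) = 2/7
Let p_n(j) = P(N_n = j), with p_0 = [1]. Condition on τ_1: p_n(0) = P(τ > n), and for j >= 1, p_n(j) = Σ_{k<=n} f(k)·p_{n−k}(j−1)
p_1 = [6/7, 1/7]  (j = 0..1)
p_2 = [4/7, 20/49, 1/49]  (j = 0..2)
p_3 = [3/7, 23/49, 34/343, 1/343]  (j = 0..3)
p_4 = [2/7, 24/49, 10/49, 48/2401, 1/2401]  (j = 0..4)
p_5 = [0, 32/49, 97/343, 145/2401, 62/16807, 1/16807]  (j = 0..5)
E[N_5] = Σ j·p_5(j) = 23780/16807;  E[N_5²] = Σ j²·p_5(j) = 40140/16807
Var[N_5] = 40140/16807 − (23780/16807)² = 109144580/282475249


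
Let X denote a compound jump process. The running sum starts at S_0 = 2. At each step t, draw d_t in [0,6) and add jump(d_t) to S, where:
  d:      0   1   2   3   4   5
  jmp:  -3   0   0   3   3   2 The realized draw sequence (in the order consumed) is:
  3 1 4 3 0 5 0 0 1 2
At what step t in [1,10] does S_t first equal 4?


t=0: S=2, d=3, jump=3, S_1=5
t=1: S=5, d=1, jump=0, S_2=5
t=2: S=5, d=4, jump=3, S_3=8
t=3: S=8, d=3, jump=3, S_4=11
t=4: S=11, d=0, jump=-3, S_5=8
t=5: S=8, d=5, jump=2, S_6=10
t=6: S=10, d=0, jump=-3, S_7=7
t=7: S=7, d=0, jump=-3, S_8=4
t=8: S=4, d=1, jump=0, S_9=4
t=9: S=4, d=2, jump=0, S_10=4

8


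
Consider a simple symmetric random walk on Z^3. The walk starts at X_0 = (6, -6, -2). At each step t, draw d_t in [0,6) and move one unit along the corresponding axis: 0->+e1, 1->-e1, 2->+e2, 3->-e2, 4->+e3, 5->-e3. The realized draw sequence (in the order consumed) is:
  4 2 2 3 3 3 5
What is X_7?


t=0: X=(6, -6, -2), d=4 → +e3, X_1=(6, -6, -1)
t=1: X=(6, -6, -1), d=2 → +e2, X_2=(6, -5, -1)
t=2: X=(6, -5, -1), d=2 → +e2, X_3=(6, -4, -1)
t=3: X=(6, -4, -1), d=3 → -e2, X_4=(6, -5, -1)
t=4: X=(6, -5, -1), d=3 → -e2, X_5=(6, -6, -1)
t=5: X=(6, -6, -1), d=3 → -e2, X_6=(6, -7, -1)
t=6: X=(6, -7, -1), d=5 → -e3, X_7=(6, -7, -2)

(6, -7, -2)


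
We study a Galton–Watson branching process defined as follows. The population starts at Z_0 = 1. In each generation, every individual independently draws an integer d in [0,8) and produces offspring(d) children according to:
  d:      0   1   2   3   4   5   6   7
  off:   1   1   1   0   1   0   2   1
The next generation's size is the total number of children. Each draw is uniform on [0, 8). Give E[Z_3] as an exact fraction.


Outcome values over d=0..7: [1, 1, 1, 0, 1, 0, 2, 1]
Σy = 7, Σy² = 9, M = 8
μ = 7/8 = 7/8,  σ² = 9/8 − (7/8)² = 23/64
E[Z_0] = 1
E[Z_1] = 7/8·E[Z_0] = 7/8
E[Z_2] = 7/8·E[Z_1] = 49/64
E[Z_3] = 7/8·E[Z_2] = 343/512

343/512


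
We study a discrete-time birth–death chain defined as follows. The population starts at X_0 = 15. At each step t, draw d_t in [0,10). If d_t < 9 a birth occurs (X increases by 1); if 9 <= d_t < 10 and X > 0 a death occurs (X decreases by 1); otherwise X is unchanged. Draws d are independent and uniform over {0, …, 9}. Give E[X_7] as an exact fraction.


103/5

X can drop by at most 1 per step and X_0 = 15 > T = 7, so X_t >= 15 − t >= 8 > 0 for every t <= 7: the floor at 0 (the 'and X > 0' condition) never binds. Hence X_7 = X_0 + Σ_{t<7} Y_t with i.i.d. increments Y_t = y(d_t) ∈ {+1, −1, 0}.
Outcome values over d=0..9: [1, 1, 1, 1, 1, 1, 1, 1, 1, -1]
Σy = 8, Σy² = 10, M = 10
μ = 8/10 = 4/5,  σ² = 10/10 − (4/5)² = 9/25
E[X_7] = 15 + 7·(4/5) = 103/5


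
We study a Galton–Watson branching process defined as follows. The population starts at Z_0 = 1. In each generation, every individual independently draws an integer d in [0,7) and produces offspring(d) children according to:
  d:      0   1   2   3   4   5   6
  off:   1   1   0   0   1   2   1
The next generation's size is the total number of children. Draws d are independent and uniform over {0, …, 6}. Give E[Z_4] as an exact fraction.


1296/2401

Outcome values over d=0..6: [1, 1, 0, 0, 1, 2, 1]
Σy = 6, Σy² = 8, M = 7
μ = 6/7 = 6/7,  σ² = 8/7 − (6/7)² = 20/49
E[Z_0] = 1
E[Z_1] = 6/7·E[Z_0] = 6/7
E[Z_2] = 6/7·E[Z_1] = 36/49
E[Z_3] = 6/7·E[Z_2] = 216/343
E[Z_4] = 6/7·E[Z_3] = 1296/2401


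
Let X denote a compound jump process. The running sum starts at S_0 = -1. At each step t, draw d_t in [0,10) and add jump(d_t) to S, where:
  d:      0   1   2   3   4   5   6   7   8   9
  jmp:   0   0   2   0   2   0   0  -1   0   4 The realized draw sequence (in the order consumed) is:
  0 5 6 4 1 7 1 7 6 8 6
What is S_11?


-1

t=0: S=-1, d=0, jump=0, S_1=-1
t=1: S=-1, d=5, jump=0, S_2=-1
t=2: S=-1, d=6, jump=0, S_3=-1
t=3: S=-1, d=4, jump=2, S_4=1
t=4: S=1, d=1, jump=0, S_5=1
t=5: S=1, d=7, jump=-1, S_6=0
t=6: S=0, d=1, jump=0, S_7=0
t=7: S=0, d=7, jump=-1, S_8=-1
t=8: S=-1, d=6, jump=0, S_9=-1
t=9: S=-1, d=8, jump=0, S_10=-1
t=10: S=-1, d=6, jump=0, S_11=-1


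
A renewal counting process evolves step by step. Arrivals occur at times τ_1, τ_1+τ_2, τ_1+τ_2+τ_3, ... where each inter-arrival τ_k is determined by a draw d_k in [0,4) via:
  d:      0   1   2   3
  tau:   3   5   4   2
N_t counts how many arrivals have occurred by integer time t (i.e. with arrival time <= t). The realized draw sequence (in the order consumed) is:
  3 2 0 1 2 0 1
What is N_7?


2

draw d_1=3: τ_1=2, arrival time A_1=2
draw d_2=2: τ_2=4, arrival time A_2=6
draw d_3=0: τ_3=3, arrival time A_3=9
draw d_4=1: τ_4=5, arrival time A_4=14
draw d_5=2: τ_5=4, arrival time A_5=18
draw d_6=0: τ_6=3, arrival time A_6=21
draw d_7=1: τ_7=5, arrival time A_7=26
N_t over t=0..7: 0:0 1:0 2:1 3:1 4:1 5:1 6:2 7:2


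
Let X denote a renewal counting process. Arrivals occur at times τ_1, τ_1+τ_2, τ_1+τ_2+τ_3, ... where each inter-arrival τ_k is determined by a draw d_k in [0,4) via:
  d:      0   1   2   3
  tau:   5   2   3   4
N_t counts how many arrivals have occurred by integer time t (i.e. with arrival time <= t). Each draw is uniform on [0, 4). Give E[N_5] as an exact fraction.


Inter-arrival values over d=0..3: [5, 2, 3, 4]
Each d has probability 1/4, so the pmf of τ is: f(2) = 1/4, f(3) = 1/4, f(4) = 1/4, f(5) = 1/4
Renewal equation for m(n) = E[N_n]: condition on τ_1 = k (if k <= n, one arrival plus a fresh copy on the remaining n−k steps): m(n) = F(n) + Σ_{k<=n} f(k)·m(n−k), where F(n) = P(τ <= n) and m(0) = 0
m(1) = F(1) = 0
m(2) = F(2) = 1/4
m(3) = F(3) = 1/2
m(4) = F(4) + f(2)·m(2) = 3/4 + 1/4·1/4 = 13/16
m(5) = F(5) + f(2)·m(3) + f(3)·m(2) = 1 + 1/4·1/2 + 1/4·1/4 = 19/16
E[N_5] = m(5) = 19/16

19/16


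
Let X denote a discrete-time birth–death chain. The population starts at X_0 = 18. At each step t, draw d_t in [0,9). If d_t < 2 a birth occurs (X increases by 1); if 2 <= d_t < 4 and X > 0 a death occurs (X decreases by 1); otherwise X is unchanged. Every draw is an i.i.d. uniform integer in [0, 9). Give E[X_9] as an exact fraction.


X can drop by at most 1 per step and X_0 = 18 > T = 9, so X_t >= 18 − t >= 9 > 0 for every t <= 9: the floor at 0 (the 'and X > 0' condition) never binds. Hence X_9 = X_0 + Σ_{t<9} Y_t with i.i.d. increments Y_t = y(d_t) ∈ {+1, −1, 0}.
Outcome values over d=0..8: [1, 1, -1, -1, 0, 0, 0, 0, 0]
Σy = 0, Σy² = 4, M = 9
μ = 0/9 = 0,  σ² = 4/9 − (0)² = 4/9
E[X_9] = 18 + 9·(0) = 18

18


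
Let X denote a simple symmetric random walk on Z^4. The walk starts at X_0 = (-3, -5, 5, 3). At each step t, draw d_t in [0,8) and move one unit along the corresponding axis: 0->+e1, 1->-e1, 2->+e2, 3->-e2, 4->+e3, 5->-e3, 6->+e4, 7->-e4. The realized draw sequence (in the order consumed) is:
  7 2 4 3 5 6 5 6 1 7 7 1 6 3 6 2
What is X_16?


t=0: X=(-3, -5, 5, 3), d=7 → -e4, X_1=(-3, -5, 5, 2)
t=1: X=(-3, -5, 5, 2), d=2 → +e2, X_2=(-3, -4, 5, 2)
t=2: X=(-3, -4, 5, 2), d=4 → +e3, X_3=(-3, -4, 6, 2)
t=3: X=(-3, -4, 6, 2), d=3 → -e2, X_4=(-3, -5, 6, 2)
t=4: X=(-3, -5, 6, 2), d=5 → -e3, X_5=(-3, -5, 5, 2)
t=5: X=(-3, -5, 5, 2), d=6 → +e4, X_6=(-3, -5, 5, 3)
t=6: X=(-3, -5, 5, 3), d=5 → -e3, X_7=(-3, -5, 4, 3)
t=7: X=(-3, -5, 4, 3), d=6 → +e4, X_8=(-3, -5, 4, 4)
t=8: X=(-3, -5, 4, 4), d=1 → -e1, X_9=(-4, -5, 4, 4)
t=9: X=(-4, -5, 4, 4), d=7 → -e4, X_10=(-4, -5, 4, 3)
t=10: X=(-4, -5, 4, 3), d=7 → -e4, X_11=(-4, -5, 4, 2)
t=11: X=(-4, -5, 4, 2), d=1 → -e1, X_12=(-5, -5, 4, 2)
t=12: X=(-5, -5, 4, 2), d=6 → +e4, X_13=(-5, -5, 4, 3)
t=13: X=(-5, -5, 4, 3), d=3 → -e2, X_14=(-5, -6, 4, 3)
t=14: X=(-5, -6, 4, 3), d=6 → +e4, X_15=(-5, -6, 4, 4)
t=15: X=(-5, -6, 4, 4), d=2 → +e2, X_16=(-5, -5, 4, 4)

(-5, -5, 4, 4)


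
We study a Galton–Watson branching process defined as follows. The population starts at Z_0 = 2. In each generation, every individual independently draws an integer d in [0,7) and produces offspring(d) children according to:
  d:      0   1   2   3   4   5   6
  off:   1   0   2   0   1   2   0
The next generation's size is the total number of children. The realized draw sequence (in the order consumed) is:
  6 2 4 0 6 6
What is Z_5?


gen 0: Z_0=2, draws=[6, 2], offspring=[0, 2], Z_1=2
gen 1: Z_1=2, draws=[4, 0], offspring=[1, 1], Z_2=2
gen 2: Z_2=2, draws=[6, 6], offspring=[0, 0], Z_3=0
gen 3: Z_3=0, draws=[], offspring=[], Z_4=0
gen 4: Z_4=0, draws=[], offspring=[], Z_5=0

0


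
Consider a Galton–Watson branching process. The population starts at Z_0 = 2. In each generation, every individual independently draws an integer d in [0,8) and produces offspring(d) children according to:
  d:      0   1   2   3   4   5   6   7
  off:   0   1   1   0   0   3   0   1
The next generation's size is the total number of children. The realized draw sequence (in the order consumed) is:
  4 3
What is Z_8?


gen 0: Z_0=2, draws=[4, 3], offspring=[0, 0], Z_1=0
gen 1: Z_1=0, draws=[], offspring=[], Z_2=0
gen 2: Z_2=0, draws=[], offspring=[], Z_3=0
gen 3: Z_3=0, draws=[], offspring=[], Z_4=0
gen 4: Z_4=0, draws=[], offspring=[], Z_5=0
gen 5: Z_5=0, draws=[], offspring=[], Z_6=0
gen 6: Z_6=0, draws=[], offspring=[], Z_7=0
gen 7: Z_7=0, draws=[], offspring=[], Z_8=0

0


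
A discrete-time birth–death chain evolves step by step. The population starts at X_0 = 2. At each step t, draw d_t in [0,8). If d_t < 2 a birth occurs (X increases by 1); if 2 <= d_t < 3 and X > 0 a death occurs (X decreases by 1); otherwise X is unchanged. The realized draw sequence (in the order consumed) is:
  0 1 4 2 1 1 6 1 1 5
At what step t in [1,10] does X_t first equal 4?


2

t=0: X=2, d=0 → birth, X_1=3
t=1: X=3, d=1 → birth, X_2=4
t=2: X=4, d=4 → hold, X_3=4
t=3: X=4, d=2 → death, X_4=3
t=4: X=3, d=1 → birth, X_5=4
t=5: X=4, d=1 → birth, X_6=5
t=6: X=5, d=6 → hold, X_7=5
t=7: X=5, d=1 → birth, X_8=6
t=8: X=6, d=1 → birth, X_9=7
t=9: X=7, d=5 → hold, X_10=7


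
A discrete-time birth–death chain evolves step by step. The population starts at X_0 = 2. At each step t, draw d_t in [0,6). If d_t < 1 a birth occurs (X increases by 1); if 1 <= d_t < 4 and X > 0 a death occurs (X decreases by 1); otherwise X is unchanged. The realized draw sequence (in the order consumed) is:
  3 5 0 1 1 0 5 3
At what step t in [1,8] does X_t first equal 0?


5

t=0: X=2, d=3 → death, X_1=1
t=1: X=1, d=5 → hold, X_2=1
t=2: X=1, d=0 → birth, X_3=2
t=3: X=2, d=1 → death, X_4=1
t=4: X=1, d=1 → death, X_5=0
t=5: X=0, d=0 → birth, X_6=1
t=6: X=1, d=5 → hold, X_7=1
t=7: X=1, d=3 → death, X_8=0


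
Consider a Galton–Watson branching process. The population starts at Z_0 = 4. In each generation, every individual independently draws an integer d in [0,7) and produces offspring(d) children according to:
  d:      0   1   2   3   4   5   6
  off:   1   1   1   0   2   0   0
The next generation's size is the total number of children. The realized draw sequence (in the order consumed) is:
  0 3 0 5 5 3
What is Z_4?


gen 0: Z_0=4, draws=[0, 3, 0, 5], offspring=[1, 0, 1, 0], Z_1=2
gen 1: Z_1=2, draws=[5, 3], offspring=[0, 0], Z_2=0
gen 2: Z_2=0, draws=[], offspring=[], Z_3=0
gen 3: Z_3=0, draws=[], offspring=[], Z_4=0

0


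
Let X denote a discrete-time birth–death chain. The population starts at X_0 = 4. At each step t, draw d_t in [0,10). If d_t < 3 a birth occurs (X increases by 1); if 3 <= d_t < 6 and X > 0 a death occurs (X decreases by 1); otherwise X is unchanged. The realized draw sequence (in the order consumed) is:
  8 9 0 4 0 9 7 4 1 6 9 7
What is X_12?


t=0: X=4, d=8 → hold, X_1=4
t=1: X=4, d=9 → hold, X_2=4
t=2: X=4, d=0 → birth, X_3=5
t=3: X=5, d=4 → death, X_4=4
t=4: X=4, d=0 → birth, X_5=5
t=5: X=5, d=9 → hold, X_6=5
t=6: X=5, d=7 → hold, X_7=5
t=7: X=5, d=4 → death, X_8=4
t=8: X=4, d=1 → birth, X_9=5
t=9: X=5, d=6 → hold, X_10=5
t=10: X=5, d=9 → hold, X_11=5
t=11: X=5, d=7 → hold, X_12=5

5


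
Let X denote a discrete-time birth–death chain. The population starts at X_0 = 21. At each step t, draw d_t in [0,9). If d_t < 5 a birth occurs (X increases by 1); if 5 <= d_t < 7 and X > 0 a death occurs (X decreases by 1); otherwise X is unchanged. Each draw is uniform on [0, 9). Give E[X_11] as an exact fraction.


74/3

X can drop by at most 1 per step and X_0 = 21 > T = 11, so X_t >= 21 − t >= 10 > 0 for every t <= 11: the floor at 0 (the 'and X > 0' condition) never binds. Hence X_11 = X_0 + Σ_{t<11} Y_t with i.i.d. increments Y_t = y(d_t) ∈ {+1, −1, 0}.
Outcome values over d=0..8: [1, 1, 1, 1, 1, -1, -1, 0, 0]
Σy = 3, Σy² = 7, M = 9
μ = 3/9 = 1/3,  σ² = 7/9 − (1/3)² = 2/3
E[X_11] = 21 + 11·(1/3) = 74/3


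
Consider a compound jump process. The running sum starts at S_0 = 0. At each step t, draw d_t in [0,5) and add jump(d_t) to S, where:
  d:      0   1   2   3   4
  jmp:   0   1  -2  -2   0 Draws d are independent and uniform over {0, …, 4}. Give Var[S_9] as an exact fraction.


324/25

Outcome values over d=0..4: [0, 1, -2, -2, 0]
Σy = -3, Σy² = 9, M = 5
μ = -3/5 = -3/5,  σ² = 9/5 − (-3/5)² = 36/25
Independent increments: Var[S_9] = 9·σ² = 9·(36/25) = 324/25


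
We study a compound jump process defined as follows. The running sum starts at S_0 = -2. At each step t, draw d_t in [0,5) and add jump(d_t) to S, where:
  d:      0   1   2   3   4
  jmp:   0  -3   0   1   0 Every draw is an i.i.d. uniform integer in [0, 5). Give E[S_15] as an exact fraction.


-8

Outcome values over d=0..4: [0, -3, 0, 1, 0]
Σy = -2, Σy² = 10, M = 5
μ = -2/5 = -2/5,  σ² = 10/5 − (-2/5)² = 46/25
E[S_15] = -2 + 15·(-2/5) = -8


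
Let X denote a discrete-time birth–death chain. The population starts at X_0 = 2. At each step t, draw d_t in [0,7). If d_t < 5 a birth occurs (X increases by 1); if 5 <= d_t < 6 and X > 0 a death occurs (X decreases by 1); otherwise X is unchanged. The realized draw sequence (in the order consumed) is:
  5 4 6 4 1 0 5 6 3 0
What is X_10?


t=0: X=2, d=5 → death, X_1=1
t=1: X=1, d=4 → birth, X_2=2
t=2: X=2, d=6 → hold, X_3=2
t=3: X=2, d=4 → birth, X_4=3
t=4: X=3, d=1 → birth, X_5=4
t=5: X=4, d=0 → birth, X_6=5
t=6: X=5, d=5 → death, X_7=4
t=7: X=4, d=6 → hold, X_8=4
t=8: X=4, d=3 → birth, X_9=5
t=9: X=5, d=0 → birth, X_10=6

6
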